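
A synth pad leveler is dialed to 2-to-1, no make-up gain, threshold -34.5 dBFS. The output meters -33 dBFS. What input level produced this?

-31.5 dBFS

Post-compression overshoot = -33 − (-34.5) = 1.5 dB.
Before 2:1 compression the overshoot was 1.5 × 2 = 3 dB, so input = -34.5 + 3 = -31.5 dBFS.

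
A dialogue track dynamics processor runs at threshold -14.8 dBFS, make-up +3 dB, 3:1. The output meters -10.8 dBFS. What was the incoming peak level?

-11.8 dBFS

Before make-up, the level was -10.8 − 3 = -13.8 dBFS.
That's 1 dB above the -14.8 dBFS threshold.
Undo the ratio: input overshoot = 1 × 3 = 3 dB, giving input = -11.8 dBFS.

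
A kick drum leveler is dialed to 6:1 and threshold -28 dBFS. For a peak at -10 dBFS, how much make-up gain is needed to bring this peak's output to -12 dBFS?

13 dB

Overshoot 18 dB → 18/6 = 3 dB after compression, so the compressed level is -28 + 3 = -25 dBFS.
Make-up = target − compressed = -12 − (-25) = 13 dB.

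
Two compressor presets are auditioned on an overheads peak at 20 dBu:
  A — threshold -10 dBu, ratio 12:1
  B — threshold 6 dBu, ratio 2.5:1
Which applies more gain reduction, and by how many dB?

A, by 19.1 dB

A: 30 dB over, compressed to 2.5 dB over, so 27.5 dB of GR.
B: 14 dB over, compressed to 5.6 dB over, so 8.4 dB of GR.
A reduces 19.1 dB more.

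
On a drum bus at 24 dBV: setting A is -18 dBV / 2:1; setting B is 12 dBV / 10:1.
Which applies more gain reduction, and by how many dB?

A: overshoot 42 dB → output overshoot 21 dB → GR 21 dB.
B: overshoot 12 dB → output overshoot 1.2 dB → GR 10.8 dB.
A applies 10.2 dB more gain reduction.

A, by 10.2 dB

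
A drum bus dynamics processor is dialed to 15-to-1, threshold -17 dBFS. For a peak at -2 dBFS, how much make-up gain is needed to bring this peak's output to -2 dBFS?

The peak compresses to -17 + 15/15 = -16 dBFS.
To reach -2 dBFS requires -2 − (-16) = 14 dB of make-up.

14 dB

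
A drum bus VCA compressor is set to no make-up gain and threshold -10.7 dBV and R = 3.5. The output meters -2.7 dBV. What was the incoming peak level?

17.3 dBV

That's 8 dB above the -10.7 dBV threshold.
Before 3.5:1 compression the overshoot was 8 × 3.5 = 28 dB, so input = -10.7 + 28 = 17.3 dBV.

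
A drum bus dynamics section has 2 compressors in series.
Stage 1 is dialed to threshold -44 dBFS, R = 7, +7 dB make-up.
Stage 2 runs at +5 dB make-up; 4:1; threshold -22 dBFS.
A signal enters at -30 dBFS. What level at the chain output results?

-30 dBFS

Stage 1: 14 dB above -44 dBFS, reduced 7:1 to 2 dB above → -42 dBFS; +7 dB make-up → -35 dBFS.
Stage 2: below threshold (-35 ≤ -22); passes unchanged; make-up brings it to -30 dBFS.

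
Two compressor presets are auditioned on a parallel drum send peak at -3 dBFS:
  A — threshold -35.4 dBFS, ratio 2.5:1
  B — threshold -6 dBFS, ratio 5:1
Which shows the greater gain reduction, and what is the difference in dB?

A, by 17.04 dB

A: overshoot 32.4 dB → output overshoot 12.96 dB → GR 19.44 dB.
B: overshoot 3 dB → output overshoot 0.6 dB → GR 2.4 dB.
A reduces 17.04 dB more.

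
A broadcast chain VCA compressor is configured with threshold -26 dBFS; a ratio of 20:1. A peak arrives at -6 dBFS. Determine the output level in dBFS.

The input is 20 dB above the -26 dBFS threshold.
20:1 compression reduces that to 20/20 = 1 dB over.
Output = -26 + 1 = -25 dBFS.

-25 dBFS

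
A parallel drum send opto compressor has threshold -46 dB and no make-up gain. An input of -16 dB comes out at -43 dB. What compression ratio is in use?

Input overshoot = -16 − (-46) = 30 dB; output overshoot = -43 − (-46) = 3 dB.
Ratio = 30 / 3 = 10.

10:1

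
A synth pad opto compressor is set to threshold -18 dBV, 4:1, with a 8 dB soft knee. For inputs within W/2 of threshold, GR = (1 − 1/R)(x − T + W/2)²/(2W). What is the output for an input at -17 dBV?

-18.171875 dBV

x − T + W/2 = -17 − (-18) + 4 = 5.
GR = (1 − 1/4) × 5² / 16 = 0.75 × 25 / 16 = 1.171875 dB.
Output = -17 − 1.171875 = -18.171875 dBV.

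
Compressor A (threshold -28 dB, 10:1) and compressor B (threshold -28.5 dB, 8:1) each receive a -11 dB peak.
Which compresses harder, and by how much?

A: GR = 17 − 17/10 = 15.3 dB.
B: GR = 17.5 − 17.5/8 = 15.3125 dB.
B reduces 0.0125 dB more.

B, by 0.0125 dB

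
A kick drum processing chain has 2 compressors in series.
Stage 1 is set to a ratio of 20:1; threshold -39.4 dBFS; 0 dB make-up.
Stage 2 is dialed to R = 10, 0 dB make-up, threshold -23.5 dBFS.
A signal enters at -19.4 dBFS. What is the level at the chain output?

-38.4 dBFS

Stage 1: 20 dB above -39.4 dBFS, reduced 20:1 to 1 dB above → -38.4 dBFS.
Stage 2: -38.4 dBFS is at or below the -23.5 dBFS threshold — no compression; output -38.4 dBFS.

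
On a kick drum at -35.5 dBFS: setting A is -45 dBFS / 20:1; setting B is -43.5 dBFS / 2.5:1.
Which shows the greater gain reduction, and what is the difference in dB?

A: 9.5 dB over, compressed to 0.475 dB over, so 9.025 dB of GR.
B: 8 dB over, compressed to 3.2 dB over, so 4.8 dB of GR.
A reduces 4.225 dB more.

A, by 4.225 dB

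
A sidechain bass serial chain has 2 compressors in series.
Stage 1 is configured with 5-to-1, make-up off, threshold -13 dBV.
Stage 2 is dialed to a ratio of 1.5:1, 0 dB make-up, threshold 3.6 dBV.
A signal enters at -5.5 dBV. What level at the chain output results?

Stage 1: 7.5 dB above -13 dBV, reduced 5:1 to 1.5 dB above → -11.5 dBV.
Stage 2: below threshold (-11.5 ≤ 3.6); passes unchanged; output -11.5 dBV.

-11.5 dBV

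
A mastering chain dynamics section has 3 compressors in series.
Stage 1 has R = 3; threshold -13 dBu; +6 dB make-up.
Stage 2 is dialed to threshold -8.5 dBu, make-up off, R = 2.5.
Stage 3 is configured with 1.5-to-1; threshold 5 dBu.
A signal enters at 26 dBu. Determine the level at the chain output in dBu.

Stage 1: overshoot 39 dB → 39/3 = 13 dB → 0 dBu; +6 dB make-up → 6 dBu.
Stage 2: 6 dBu is 14.5 dB over -8.5 dBu; at 2.5:1 that becomes 5.8 dB over, giving -2.7 dBu.
Stage 3: -2.7 dBu is at or below the 5 dBu threshold — no compression; output -2.7 dBu.

-2.7 dBu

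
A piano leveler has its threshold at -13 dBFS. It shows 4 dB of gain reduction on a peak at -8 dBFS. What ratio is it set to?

5:1

Input overshoot = -8 − (-13) = 5 dB.
Output overshoot = 5 − 4 = 1 dB.
Ratio = input overshoot / output overshoot = 5 / 1 = 5.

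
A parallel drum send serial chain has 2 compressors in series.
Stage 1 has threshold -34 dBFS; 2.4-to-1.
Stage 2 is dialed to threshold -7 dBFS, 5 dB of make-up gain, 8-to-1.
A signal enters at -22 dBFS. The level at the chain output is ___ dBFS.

Stage 1: -22 dBFS is 12 dB over -34 dBFS; at 2.4:1 that becomes 5 dB over, giving -29 dBFS.
Stage 2: below threshold (-29 ≤ -7); passes unchanged; make-up brings it to -24 dBFS.

-24 dBFS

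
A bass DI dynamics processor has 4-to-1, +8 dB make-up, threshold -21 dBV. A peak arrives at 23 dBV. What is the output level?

-2 dBV

The input is 44 dB above the -21 dBV threshold.
At 4:1 the overshoot is divided by 4, leaving 11 dB above threshold.
That puts the output at -10 dBV; make-up adds 8 dB, giving -2 dBV.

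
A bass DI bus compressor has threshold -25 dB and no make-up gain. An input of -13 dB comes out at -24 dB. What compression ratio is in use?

Input overshoot = -13 − (-25) = 12 dB; output overshoot = -24 − (-25) = 1 dB.
Ratio = 12 / 1 = 12.

12:1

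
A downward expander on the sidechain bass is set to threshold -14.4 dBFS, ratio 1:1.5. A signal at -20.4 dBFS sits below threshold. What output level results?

The input is 6 dB below the -14.4 dBFS threshold.
A 1:1.5 expander multiplies undershoot by 1.5: 6 × 1.5 = 9 dB below threshold.
Output = -14.4 − 9 = -23.4 dBFS.

-23.4 dBFS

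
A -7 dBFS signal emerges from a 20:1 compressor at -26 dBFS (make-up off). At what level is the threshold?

-27 dBFS

Let T be the threshold. Output overshoot = (input overshoot)/R, so -26 − T = (-7 − T)/20.
20·(-26 − T) = -7 − T → 19·T = -520 − (-7) = -513.
T = -513/19 = -27 dBFS.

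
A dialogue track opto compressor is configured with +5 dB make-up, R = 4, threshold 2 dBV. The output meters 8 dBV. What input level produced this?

6 dBV

Before make-up, the level was 8 − 5 = 3 dBV.
That's 1 dB above the 2 dBV threshold.
Before 4:1 compression the overshoot was 1 × 4 = 4 dB, so input = 2 + 4 = 6 dBV.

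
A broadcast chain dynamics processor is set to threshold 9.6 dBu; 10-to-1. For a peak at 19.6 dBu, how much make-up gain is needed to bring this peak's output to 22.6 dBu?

Overshoot 10 dB → 10/10 = 1 dB after compression, so the compressed level is 9.6 + 1 = 10.6 dBu.
Make-up = target − compressed = 22.6 − 10.6 = 12 dB.

12 dB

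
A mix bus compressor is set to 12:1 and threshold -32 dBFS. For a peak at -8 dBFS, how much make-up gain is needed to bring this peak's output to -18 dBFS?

12 dB

Overshoot 24 dB → 24/12 = 2 dB after compression, so the compressed level is -32 + 2 = -30 dBFS.
Make-up = target − compressed = -18 − (-30) = 12 dB.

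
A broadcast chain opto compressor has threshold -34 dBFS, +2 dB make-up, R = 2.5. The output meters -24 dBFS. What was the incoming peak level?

-14 dBFS

Before make-up, the level was -24 − 2 = -26 dBFS.
The compressed level sits -26 − (-34) = 8 dB over threshold.
Before 2.5:1 compression the overshoot was 8 × 2.5 = 20 dB, so input = -34 + 20 = -14 dBFS.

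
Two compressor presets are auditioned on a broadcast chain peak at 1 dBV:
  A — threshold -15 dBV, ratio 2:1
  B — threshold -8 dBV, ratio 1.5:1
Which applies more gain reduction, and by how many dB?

A: GR = 16 − 16/2 = 8 dB.
B: GR = 9 − 9/1.5 = 3 dB.
Difference: 5 dB in favour of A.

A, by 5 dB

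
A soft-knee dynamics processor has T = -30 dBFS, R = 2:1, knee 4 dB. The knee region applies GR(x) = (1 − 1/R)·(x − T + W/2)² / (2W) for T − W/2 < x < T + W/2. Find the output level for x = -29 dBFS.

x − T + W/2 = -29 − (-30) + 2 = 3.
GR = (1 − 1/2) × 3² / 8 = 0.5 × 9 / 8 = 0.5625 dB.
Output = -29 − 0.5625 = -29.5625 dBFS.

-29.5625 dBFS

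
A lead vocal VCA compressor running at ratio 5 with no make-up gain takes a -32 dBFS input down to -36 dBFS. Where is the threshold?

Input is 5 dB above T (since output overshoot × R = input overshoot: (-36 − T)·5 = -32 − T gives T = -37 dBFS).
Check: -37 + (-32 − (-37))/5 = -37 + 1 = -36 dBFS. ✓

-37 dBFS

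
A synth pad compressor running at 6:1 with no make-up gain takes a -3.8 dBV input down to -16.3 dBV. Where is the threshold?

Gain reduction = -3.8 − (-16.3) = 12.5 dB; output overshoot = GR / (R − 1) = 12.5 / 5 = 2.5 dB.
Threshold = output − output overshoot = -16.3 − 2.5 = -18.8 dBV.

-18.8 dBV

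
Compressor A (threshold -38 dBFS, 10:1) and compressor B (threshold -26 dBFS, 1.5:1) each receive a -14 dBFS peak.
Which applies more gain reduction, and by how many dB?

A: GR = 24 − 24/10 = 21.6 dB.
B: GR = 12 − 12/1.5 = 4 dB.
Difference: 17.6 dB in favour of A.

A, by 17.6 dB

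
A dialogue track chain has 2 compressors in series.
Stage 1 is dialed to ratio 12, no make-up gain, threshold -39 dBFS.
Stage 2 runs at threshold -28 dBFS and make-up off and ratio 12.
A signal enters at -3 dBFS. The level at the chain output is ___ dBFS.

Stage 1: -3 dBFS is 36 dB over -39 dBFS; at 12:1 that becomes 3 dB over, giving -36 dBFS.
Stage 2: below threshold (-36 ≤ -28); passes unchanged; output -36 dBFS.

-36 dBFS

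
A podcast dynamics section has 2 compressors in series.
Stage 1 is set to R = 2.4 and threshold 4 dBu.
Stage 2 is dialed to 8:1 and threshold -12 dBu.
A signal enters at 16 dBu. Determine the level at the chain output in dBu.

-9.375 dBu

Stage 1: 16 dBu is 12 dB over 4 dBu; at 2.4:1 that becomes 5 dB over, giving 9 dBu.
Stage 2: overshoot 21 dB → 21/8 = 2.625 dB → -9.375 dBu.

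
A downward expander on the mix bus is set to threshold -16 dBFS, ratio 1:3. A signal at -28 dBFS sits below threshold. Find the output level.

-52 dBFS

Below threshold, a 1:3 expander applies gain = (3−1)×(T − x) of attenuation.
(3−1) × 12 = 24 dB, so output = -28 − 24 = -52 dBFS.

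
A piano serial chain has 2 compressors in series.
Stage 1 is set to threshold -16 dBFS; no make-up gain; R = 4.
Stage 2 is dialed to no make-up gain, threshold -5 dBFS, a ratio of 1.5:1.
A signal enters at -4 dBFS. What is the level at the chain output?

Stage 1: overshoot 12 dB → 12/4 = 3 dB → -13 dBFS.
Stage 2: below threshold (-13 ≤ -5); passes unchanged; output -13 dBFS.

-13 dBFS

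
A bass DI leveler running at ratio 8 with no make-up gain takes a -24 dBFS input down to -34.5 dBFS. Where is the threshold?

Input is 12 dB above T (since output overshoot × R = input overshoot: (-34.5 − T)·8 = -24 − T gives T = -36 dBFS).
Check: -36 + (-24 − (-36))/8 = -36 + 1.5 = -34.5 dBFS. ✓

-36 dBFS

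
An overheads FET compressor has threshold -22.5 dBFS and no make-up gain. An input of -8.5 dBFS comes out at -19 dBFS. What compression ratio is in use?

4:1

Input overshoot = -8.5 − (-22.5) = 14 dB; output overshoot = -19 − (-22.5) = 3.5 dB.
Ratio = 14 / 3.5 = 4.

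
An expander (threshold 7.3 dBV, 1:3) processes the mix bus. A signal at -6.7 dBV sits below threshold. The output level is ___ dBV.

Undershoot = 7.3 − (-6.7) = 14 dB.
At 1:3, that expands to 42 dB under threshold.
Output = 7.3 − 42 = -34.7 dBV.

-34.7 dBV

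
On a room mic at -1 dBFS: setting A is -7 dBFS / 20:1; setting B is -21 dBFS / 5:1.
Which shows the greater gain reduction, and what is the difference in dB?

B, by 10.3 dB

A: 6 dB over, compressed to 0.3 dB over, so 5.7 dB of GR.
B: 20 dB over, compressed to 4 dB over, so 16 dB of GR.
Difference: 10.3 dB in favour of B.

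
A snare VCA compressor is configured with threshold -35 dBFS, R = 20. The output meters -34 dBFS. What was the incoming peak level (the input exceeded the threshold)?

-15 dBFS

That's 1 dB above the -35 dBFS threshold.
Undo the ratio: input overshoot = 1 × 20 = 20 dB, giving input = -15 dBFS.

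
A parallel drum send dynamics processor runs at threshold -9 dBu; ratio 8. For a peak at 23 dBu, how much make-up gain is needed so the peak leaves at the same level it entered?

28 dB

The peak compresses to -9 + 32/8 = -5 dBu.
To reach 23 dBu requires 23 − (-5) = 28 dB of make-up.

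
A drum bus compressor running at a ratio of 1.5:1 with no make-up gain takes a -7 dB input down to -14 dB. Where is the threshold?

Let T be the threshold. Output overshoot = (input overshoot)/R, so -14 − T = (-7 − T)/1.5.
1.5·(-14 − T) = -7 − T → 0.5·T = -21 − (-7) = -14.
T = -14/0.5 = -28 dB.

-28 dB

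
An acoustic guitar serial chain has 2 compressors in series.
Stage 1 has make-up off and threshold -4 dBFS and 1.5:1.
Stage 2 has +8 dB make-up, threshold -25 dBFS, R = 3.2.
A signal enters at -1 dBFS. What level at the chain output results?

Stage 1: overshoot 3 dB → 3/1.5 = 2 dB → -2 dBFS.
Stage 2: overshoot 23 dB → 23/3.2 = 7.1875 dB → -17.8125 dBFS; +8 dB make-up → -9.8125 dBFS.

-9.8125 dBFS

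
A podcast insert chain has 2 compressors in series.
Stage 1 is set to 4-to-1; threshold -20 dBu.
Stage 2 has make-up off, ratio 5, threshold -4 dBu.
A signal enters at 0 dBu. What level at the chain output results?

-15 dBu

Stage 1: overshoot 20 dB → 20/4 = 5 dB → -15 dBu.
Stage 2: below threshold (-15 ≤ -4); passes unchanged; output -15 dBu.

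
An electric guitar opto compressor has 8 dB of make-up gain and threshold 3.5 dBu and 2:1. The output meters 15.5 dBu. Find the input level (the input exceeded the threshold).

Remove make-up: 15.5 − 8 = 7.5 dBu.
Post-compression overshoot = 7.5 − 3.5 = 4 dB.
Input overshoot = R × output overshoot = 8 dB → input = 3.5 + 8 = 11.5 dBu.

11.5 dBu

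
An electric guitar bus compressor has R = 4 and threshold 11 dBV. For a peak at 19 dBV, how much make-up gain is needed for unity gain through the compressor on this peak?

6 dB

The peak compresses to 11 + 8/4 = 13 dBV.
To reach 19 dBV requires 19 − 13 = 6 dB of make-up.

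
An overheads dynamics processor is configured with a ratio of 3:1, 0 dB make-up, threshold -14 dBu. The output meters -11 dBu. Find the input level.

That's 3 dB above the -14 dBu threshold.
Before 3:1 compression the overshoot was 3 × 3 = 9 dB, so input = -14 + 9 = -5 dBu.

-5 dBu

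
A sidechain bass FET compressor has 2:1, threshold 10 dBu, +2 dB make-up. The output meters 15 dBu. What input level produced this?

16 dBu

Stripping the +2 dB make-up gives 13 dBu at the gain stage.
Post-compression overshoot = 13 − 10 = 3 dB.
Input overshoot = R × output overshoot = 6 dB → input = 10 + 6 = 16 dBu.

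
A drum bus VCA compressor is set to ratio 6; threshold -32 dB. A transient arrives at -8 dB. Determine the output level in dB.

-28 dB

The input is 24 dB above the -32 dB threshold.
At 6:1 the overshoot is divided by 6, leaving 4 dB above threshold.
Output = -32 + 4 = -28 dB.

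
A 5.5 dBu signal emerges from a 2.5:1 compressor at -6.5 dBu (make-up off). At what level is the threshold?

-14.5 dBu

Let T be the threshold. Output overshoot = (input overshoot)/R, so -6.5 − T = (5.5 − T)/2.5.
2.5·(-6.5 − T) = 5.5 − T → 1.5·T = -16.25 − 5.5 = -21.75.
T = -21.75/1.5 = -14.5 dBu.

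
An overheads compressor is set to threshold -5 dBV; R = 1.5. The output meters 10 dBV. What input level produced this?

The compressed level sits 10 − (-5) = 15 dB over threshold.
Before 1.5:1 compression the overshoot was 15 × 1.5 = 22.5 dB, so input = -5 + 22.5 = 17.5 dBV.

17.5 dBV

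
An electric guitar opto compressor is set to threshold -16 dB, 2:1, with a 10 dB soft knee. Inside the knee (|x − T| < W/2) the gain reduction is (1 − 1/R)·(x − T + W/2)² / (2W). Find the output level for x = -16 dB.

-16.625 dB

x − T + W/2 = -16 − (-16) + 5 = 5.
GR = (1 − 1/2) × 5² / 20 = 0.5 × 25 / 20 = 0.625 dB.
Output = -16 − 0.625 = -16.625 dB.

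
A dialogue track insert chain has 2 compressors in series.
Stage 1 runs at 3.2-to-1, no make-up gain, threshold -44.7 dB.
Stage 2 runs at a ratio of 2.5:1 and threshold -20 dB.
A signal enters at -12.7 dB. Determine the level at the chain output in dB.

-34.7 dB

Stage 1: overshoot 32 dB → 32/3.2 = 10 dB → -34.7 dB.
Stage 2: below threshold (-34.7 ≤ -20); passes unchanged; output -34.7 dB.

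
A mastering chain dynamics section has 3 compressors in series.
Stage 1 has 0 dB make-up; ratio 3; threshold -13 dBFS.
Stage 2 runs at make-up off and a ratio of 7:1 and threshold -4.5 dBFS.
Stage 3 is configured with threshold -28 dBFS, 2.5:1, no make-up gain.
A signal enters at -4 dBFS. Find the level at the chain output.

Stage 1: -4 dBFS is 9 dB over -13 dBFS; at 3:1 that becomes 3 dB over, giving -10 dBFS.
Stage 2: -10 dBFS ≤ -4.5 dBFS, so stage 2 doesn't engage; output -10 dBFS.
Stage 3: 18 dB above -28 dBFS, reduced 2.5:1 to 7.2 dB above → -20.8 dBFS.

-20.8 dBFS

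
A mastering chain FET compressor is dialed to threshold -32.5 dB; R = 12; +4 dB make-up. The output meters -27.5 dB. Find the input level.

-20.5 dB

Remove make-up: -27.5 − 4 = -31.5 dB.
That's 1 dB above the -32.5 dB threshold.
Undo the ratio: input overshoot = 1 × 12 = 12 dB, giving input = -20.5 dB.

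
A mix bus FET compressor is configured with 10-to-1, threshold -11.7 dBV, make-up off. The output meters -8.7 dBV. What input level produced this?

18.3 dBV

The compressed level sits -8.7 − (-11.7) = 3 dB over threshold.
Undo the ratio: input overshoot = 3 × 10 = 30 dB, giving input = 18.3 dBV.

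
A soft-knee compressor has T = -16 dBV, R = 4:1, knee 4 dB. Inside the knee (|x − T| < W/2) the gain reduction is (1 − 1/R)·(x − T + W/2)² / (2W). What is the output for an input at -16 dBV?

x − T + W/2 = -16 − (-16) + 2 = 2.
GR = (1 − 1/4) × 2² / 8 = 0.75 × 4 / 8 = 0.375 dB.
Output = -16 − 0.375 = -16.375 dBV.

-16.375 dBV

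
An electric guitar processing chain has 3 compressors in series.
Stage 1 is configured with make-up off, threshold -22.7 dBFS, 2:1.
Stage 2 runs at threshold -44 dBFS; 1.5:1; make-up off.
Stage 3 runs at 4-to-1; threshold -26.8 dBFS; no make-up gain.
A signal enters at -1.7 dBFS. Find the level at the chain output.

-25.8 dBFS

Stage 1: 21 dB above -22.7 dBFS, reduced 2:1 to 10.5 dB above → -12.2 dBFS.
Stage 2: -12.2 dBFS is 31.8 dB over -44 dBFS; at 1.5:1 that becomes 21.2 dB over, giving -22.8 dBFS.
Stage 3: 4 dB above -26.8 dBFS, reduced 4:1 to 1 dB above → -25.8 dBFS.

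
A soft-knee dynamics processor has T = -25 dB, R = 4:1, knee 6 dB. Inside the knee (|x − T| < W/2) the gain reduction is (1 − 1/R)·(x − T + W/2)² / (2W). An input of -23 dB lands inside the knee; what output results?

x − T + W/2 = -23 − (-25) + 3 = 5.
GR = (1 − 1/4) × 5² / 12 = 0.75 × 25 / 12 = 1.5625 dB.
Output = -23 − 1.5625 = -24.5625 dB.

-24.5625 dB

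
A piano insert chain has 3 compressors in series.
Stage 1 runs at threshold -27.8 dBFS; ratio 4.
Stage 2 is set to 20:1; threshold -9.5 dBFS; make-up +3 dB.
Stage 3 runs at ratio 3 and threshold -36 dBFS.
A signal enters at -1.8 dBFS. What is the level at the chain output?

Stage 1: -1.8 dBFS is 26 dB over -27.8 dBFS; at 4:1 that becomes 6.5 dB over, giving -21.3 dBFS.
Stage 2: -21.3 dBFS is at or below the -9.5 dBFS threshold — no compression; make-up brings it to -18.3 dBFS.
Stage 3: -18.3 dBFS is 17.7 dB over -36 dBFS; at 3:1 that becomes 5.9 dB over, giving -30.1 dBFS.

-30.1 dBFS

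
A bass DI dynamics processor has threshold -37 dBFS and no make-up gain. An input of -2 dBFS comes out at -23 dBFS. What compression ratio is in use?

2.5:1

Input overshoot = -2 − (-37) = 35 dB; output overshoot = -23 − (-37) = 14 dB.
Ratio = 35 / 14 = 2.5.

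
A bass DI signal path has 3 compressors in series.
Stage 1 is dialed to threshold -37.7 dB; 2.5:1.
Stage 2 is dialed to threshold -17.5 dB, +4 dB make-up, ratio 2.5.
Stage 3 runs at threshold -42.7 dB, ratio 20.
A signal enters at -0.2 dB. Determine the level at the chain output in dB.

Stage 1: 37.5 dB above -37.7 dB, reduced 2.5:1 to 15 dB above → -22.7 dB.
Stage 2: -22.7 dB ≤ -17.5 dB, so stage 2 doesn't engage; make-up brings it to -18.7 dB.
Stage 3: -18.7 dB is 24 dB over -42.7 dB; at 20:1 that becomes 1.2 dB over, giving -41.5 dB.

-41.5 dB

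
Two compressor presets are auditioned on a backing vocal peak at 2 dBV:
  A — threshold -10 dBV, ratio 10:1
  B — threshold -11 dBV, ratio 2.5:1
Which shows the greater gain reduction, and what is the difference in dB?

A, by 3 dB

A: 12 dB over, compressed to 1.2 dB over, so 10.8 dB of GR.
B: 13 dB over, compressed to 5.2 dB over, so 7.8 dB of GR.
A applies 3 dB more gain reduction.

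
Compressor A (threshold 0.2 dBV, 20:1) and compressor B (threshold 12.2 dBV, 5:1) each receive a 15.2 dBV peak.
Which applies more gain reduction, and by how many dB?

A: 15 dB over, compressed to 0.75 dB over, so 14.25 dB of GR.
B: 3 dB over, compressed to 0.6 dB over, so 2.4 dB of GR.
A reduces 11.85 dB more.

A, by 11.85 dB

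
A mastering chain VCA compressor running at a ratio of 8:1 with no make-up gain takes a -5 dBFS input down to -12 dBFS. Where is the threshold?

Gain reduction = -5 − (-12) = 7 dB; output overshoot = GR / (R − 1) = 7 / 7 = 1 dB.
Threshold = output − output overshoot = -12 − 1 = -13 dBFS.

-13 dBFS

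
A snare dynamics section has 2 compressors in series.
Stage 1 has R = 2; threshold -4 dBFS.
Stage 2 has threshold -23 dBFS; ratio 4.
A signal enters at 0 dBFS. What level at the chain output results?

-17.75 dBFS

Stage 1: 0 dBFS is 4 dB over -4 dBFS; at 2:1 that becomes 2 dB over, giving -2 dBFS.
Stage 2: -2 dBFS is 21 dB over -23 dBFS; at 4:1 that becomes 5.25 dB over, giving -17.75 dBFS.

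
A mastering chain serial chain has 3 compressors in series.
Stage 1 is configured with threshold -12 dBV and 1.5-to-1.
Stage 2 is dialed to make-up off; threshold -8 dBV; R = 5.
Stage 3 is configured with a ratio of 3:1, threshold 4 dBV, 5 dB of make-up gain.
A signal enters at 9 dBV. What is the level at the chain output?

-1 dBV

Stage 1: overshoot 21 dB → 21/1.5 = 14 dB → 2 dBV.
Stage 2: 10 dB above -8 dBV, reduced 5:1 to 2 dB above → -6 dBV.
Stage 3: -6 dBV ≤ 4 dBV, so stage 3 doesn't engage; make-up brings it to -1 dBV.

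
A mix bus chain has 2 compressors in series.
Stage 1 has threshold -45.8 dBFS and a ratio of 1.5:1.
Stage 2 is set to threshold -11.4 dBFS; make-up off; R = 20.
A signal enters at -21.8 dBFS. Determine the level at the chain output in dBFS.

-29.8 dBFS

Stage 1: -21.8 dBFS is 24 dB over -45.8 dBFS; at 1.5:1 that becomes 16 dB over, giving -29.8 dBFS.
Stage 2: below threshold (-29.8 ≤ -11.4); passes unchanged; output -29.8 dBFS.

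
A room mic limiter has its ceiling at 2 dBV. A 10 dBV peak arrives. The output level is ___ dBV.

The limiter clamps the peak to its 2 dBV ceiling.

2 dBV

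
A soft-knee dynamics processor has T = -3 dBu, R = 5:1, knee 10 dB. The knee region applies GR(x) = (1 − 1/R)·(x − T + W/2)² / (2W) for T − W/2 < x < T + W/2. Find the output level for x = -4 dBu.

x − T + W/2 = -4 − (-3) + 5 = 4.
GR = (1 − 1/5) × 4² / 20 = 0.8 × 16 / 20 = 0.64 dB.
Output = -4 − 0.64 = -4.64 dBu.

-4.64 dBu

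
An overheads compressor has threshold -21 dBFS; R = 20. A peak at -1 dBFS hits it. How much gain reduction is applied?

19 dB

The signal is 20 dB above threshold.
A 20:1 ratio leaves 1 dB of that excess.
Gain reduction = 20 − 1 = 19 dB.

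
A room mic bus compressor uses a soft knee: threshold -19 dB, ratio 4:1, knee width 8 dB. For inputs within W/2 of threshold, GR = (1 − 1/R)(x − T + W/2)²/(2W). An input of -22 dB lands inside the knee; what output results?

x − T + W/2 = -22 − (-19) + 4 = 1.
GR = (1 − 1/4) × 1² / 16 = 0.75 × 1 / 16 = 0.046875 dB.
Output = -22 − 0.046875 = -22.046875 dB.

-22.046875 dB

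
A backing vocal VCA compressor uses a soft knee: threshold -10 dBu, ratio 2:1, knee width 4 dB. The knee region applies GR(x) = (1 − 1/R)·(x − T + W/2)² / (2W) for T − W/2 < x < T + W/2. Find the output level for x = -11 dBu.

-11.0625 dBu

x − T + W/2 = -11 − (-10) + 2 = 1.
GR = (1 − 1/2) × 1² / 8 = 0.5 × 1 / 8 = 0.0625 dB.
Output = -11 − 0.0625 = -11.0625 dBu.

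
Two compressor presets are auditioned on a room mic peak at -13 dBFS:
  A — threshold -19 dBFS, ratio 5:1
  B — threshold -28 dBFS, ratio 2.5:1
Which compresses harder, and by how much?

B, by 4.2 dB

A: GR = 6 − 6/5 = 4.8 dB.
B: GR = 15 − 15/2.5 = 9 dB.
B applies 4.2 dB more gain reduction.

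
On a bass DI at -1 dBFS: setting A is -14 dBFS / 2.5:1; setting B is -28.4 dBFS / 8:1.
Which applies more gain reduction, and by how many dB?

A: GR = 13 − 13/2.5 = 7.8 dB.
B: GR = 27.4 − 27.4/8 = 23.975 dB.
B reduces 16.175 dB more.

B, by 16.175 dB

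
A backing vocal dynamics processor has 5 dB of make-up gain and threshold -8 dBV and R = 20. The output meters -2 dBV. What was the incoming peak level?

Before make-up, the level was -2 − 5 = -7 dBV.
The compressed level sits -7 − (-8) = 1 dB over threshold.
Undo the ratio: input overshoot = 1 × 20 = 20 dB, giving input = 12 dBV.

12 dBV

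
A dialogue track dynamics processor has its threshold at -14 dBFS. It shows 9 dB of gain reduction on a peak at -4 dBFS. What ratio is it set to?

Input overshoot = -4 − (-14) = 10 dB.
Output overshoot = 10 − 9 = 1 dB.
Ratio = input overshoot / output overshoot = 10 / 1 = 10.

10:1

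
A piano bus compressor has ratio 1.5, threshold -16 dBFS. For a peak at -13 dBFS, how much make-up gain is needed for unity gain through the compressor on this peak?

1 dB

Without make-up, output = threshold + overshoot/1.5 = -16 + 2 = -14 dBFS.
Gap to target: 1 dB.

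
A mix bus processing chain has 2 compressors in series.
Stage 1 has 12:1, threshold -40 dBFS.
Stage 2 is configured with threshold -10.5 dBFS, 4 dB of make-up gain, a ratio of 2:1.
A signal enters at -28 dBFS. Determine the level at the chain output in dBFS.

-35 dBFS

Stage 1: overshoot 12 dB → 12/12 = 1 dB → -39 dBFS.
Stage 2: -39 dBFS is at or below the -10.5 dBFS threshold — no compression; make-up brings it to -35 dBFS.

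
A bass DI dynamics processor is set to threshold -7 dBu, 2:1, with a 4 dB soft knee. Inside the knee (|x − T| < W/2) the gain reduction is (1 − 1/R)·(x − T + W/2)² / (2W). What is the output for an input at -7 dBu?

-7.25 dBu

x − T + W/2 = -7 − (-7) + 2 = 2.
GR = (1 − 1/2) × 2² / 8 = 0.5 × 4 / 8 = 0.25 dB.
Output = -7 − 0.25 = -7.25 dBu.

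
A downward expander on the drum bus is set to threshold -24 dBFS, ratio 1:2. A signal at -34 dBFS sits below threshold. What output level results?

Undershoot = (-24) − (-34) = 10 dB.
At 1:2, that expands to 20 dB under threshold.
Output = -24 − 20 = -44 dBFS.

-44 dBFS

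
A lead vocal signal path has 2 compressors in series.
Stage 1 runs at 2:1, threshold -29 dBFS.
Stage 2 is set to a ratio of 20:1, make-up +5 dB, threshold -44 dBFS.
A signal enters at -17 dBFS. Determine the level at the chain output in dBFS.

-37.95 dBFS

Stage 1: -17 dBFS is 12 dB over -29 dBFS; at 2:1 that becomes 6 dB over, giving -23 dBFS.
Stage 2: overshoot 21 dB → 21/20 = 1.05 dB → -42.95 dBFS; +5 dB make-up → -37.95 dBFS.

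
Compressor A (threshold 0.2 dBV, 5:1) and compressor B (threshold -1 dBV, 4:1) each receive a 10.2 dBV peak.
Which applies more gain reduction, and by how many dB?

A: 10 dB over, compressed to 2 dB over, so 8 dB of GR.
B: 11.2 dB over, compressed to 2.8 dB over, so 8.4 dB of GR.
B applies 0.4 dB more gain reduction.

B, by 0.4 dB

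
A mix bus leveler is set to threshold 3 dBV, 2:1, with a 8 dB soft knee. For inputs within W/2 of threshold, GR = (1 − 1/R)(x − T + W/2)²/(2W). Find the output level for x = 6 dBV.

4.46875 dBV

x − T + W/2 = 6 − 3 + 4 = 7.
GR = (1 − 1/2) × 7² / 16 = 0.5 × 49 / 16 = 1.53125 dB.
Output = 6 − 1.53125 = 4.46875 dBV.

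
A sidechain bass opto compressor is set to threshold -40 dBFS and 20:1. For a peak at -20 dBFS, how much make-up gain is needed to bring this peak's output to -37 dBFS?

The peak compresses to -40 + 20/20 = -39 dBFS.
To reach -37 dBFS requires -37 − (-39) = 2 dB of make-up.

2 dB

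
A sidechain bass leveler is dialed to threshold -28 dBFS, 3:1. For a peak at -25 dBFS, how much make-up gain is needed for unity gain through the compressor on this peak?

Overshoot 3 dB → 3/3 = 1 dB after compression, so the compressed level is -28 + 1 = -27 dBFS.
Make-up = target − compressed = -25 − (-27) = 2 dB.

2 dB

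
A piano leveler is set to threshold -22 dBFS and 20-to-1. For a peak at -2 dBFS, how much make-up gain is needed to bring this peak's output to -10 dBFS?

11 dB

The peak compresses to -22 + 20/20 = -21 dBFS.
To reach -10 dBFS requires -10 − (-21) = 11 dB of make-up.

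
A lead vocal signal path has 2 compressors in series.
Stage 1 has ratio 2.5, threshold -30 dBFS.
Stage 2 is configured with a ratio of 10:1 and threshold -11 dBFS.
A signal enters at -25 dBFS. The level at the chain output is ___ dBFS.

-28 dBFS

Stage 1: 5 dB above -30 dBFS, reduced 2.5:1 to 2 dB above → -28 dBFS.
Stage 2: -28 dBFS is at or below the -11 dBFS threshold — no compression; output -28 dBFS.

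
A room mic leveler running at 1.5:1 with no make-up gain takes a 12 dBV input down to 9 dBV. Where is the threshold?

Let T be the threshold. Output overshoot = (input overshoot)/R, so 9 − T = (12 − T)/1.5.
1.5·(9 − T) = 12 − T → 0.5·T = 13.5 − 12 = 1.5.
T = 1.5/0.5 = 3 dBV.

3 dBV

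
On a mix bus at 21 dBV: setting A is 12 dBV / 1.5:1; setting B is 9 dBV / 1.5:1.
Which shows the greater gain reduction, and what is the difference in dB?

B, by 1 dB

A: overshoot 9 dB → output overshoot 6 dB → GR 3 dB.
B: overshoot 12 dB → output overshoot 8 dB → GR 4 dB.
Difference: 1 dB in favour of B.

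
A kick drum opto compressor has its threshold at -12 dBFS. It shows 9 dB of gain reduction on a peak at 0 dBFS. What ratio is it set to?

Input overshoot = 0 − (-12) = 12 dB.
Output overshoot = 12 − 9 = 3 dB.
Ratio = input overshoot / output overshoot = 12 / 3 = 4.

4:1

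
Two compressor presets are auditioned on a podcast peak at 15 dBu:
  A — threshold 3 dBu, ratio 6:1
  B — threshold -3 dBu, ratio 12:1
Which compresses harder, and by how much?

A: GR = 12 − 12/6 = 10 dB.
B: GR = 18 − 18/12 = 16.5 dB.
B reduces 6.5 dB more.

B, by 6.5 dB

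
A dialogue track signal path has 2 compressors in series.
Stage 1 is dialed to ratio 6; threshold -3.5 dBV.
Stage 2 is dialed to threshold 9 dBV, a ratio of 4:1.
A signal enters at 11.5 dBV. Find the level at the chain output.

-1 dBV

Stage 1: 11.5 dBV is 15 dB over -3.5 dBV; at 6:1 that becomes 2.5 dB over, giving -1 dBV.
Stage 2: -1 dBV ≤ 9 dBV, so stage 2 doesn't engage; output -1 dBV.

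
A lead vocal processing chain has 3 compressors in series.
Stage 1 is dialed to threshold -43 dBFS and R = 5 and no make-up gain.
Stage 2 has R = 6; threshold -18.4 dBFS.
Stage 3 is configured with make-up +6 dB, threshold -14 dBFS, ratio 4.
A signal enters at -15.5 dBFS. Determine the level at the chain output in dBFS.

Stage 1: overshoot 27.5 dB → 27.5/5 = 5.5 dB → -37.5 dBFS.
Stage 2: below threshold (-37.5 ≤ -18.4); passes unchanged; output -37.5 dBFS.
Stage 3: -37.5 dBFS is at or below the -14 dBFS threshold — no compression; make-up brings it to -31.5 dBFS.

-31.5 dBFS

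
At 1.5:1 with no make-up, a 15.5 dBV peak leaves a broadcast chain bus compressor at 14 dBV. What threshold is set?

11 dBV

Gain reduction = 15.5 − 14 = 1.5 dB; output overshoot = GR / (R − 1) = 1.5 / 0.5 = 3 dB.
Threshold = output − output overshoot = 14 − 3 = 11 dBV.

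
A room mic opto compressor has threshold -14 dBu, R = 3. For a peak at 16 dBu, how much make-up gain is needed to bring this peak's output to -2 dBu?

2 dB

The peak compresses to -14 + 30/3 = -4 dBu.
To reach -2 dBu requires -2 − (-4) = 2 dB of make-up.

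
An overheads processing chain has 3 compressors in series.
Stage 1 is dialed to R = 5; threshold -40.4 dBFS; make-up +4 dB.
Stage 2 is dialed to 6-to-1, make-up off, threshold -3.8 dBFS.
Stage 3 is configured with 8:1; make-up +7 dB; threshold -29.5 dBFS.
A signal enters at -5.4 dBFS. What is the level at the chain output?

Stage 1: -5.4 dBFS is 35 dB over -40.4 dBFS; at 5:1 that becomes 7 dB over, giving -33.4 dBFS; +4 dB make-up → -29.4 dBFS.
Stage 2: -29.4 dBFS ≤ -3.8 dBFS, so stage 2 doesn't engage; output -29.4 dBFS.
Stage 3: 0.1 dB above -29.5 dBFS, reduced 8:1 to 0.0125 dB above → -29.4875 dBFS; +7 dB make-up → -22.4875 dBFS.

-22.4875 dBFS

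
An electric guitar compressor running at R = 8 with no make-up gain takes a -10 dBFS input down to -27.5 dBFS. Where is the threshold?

Gain reduction = -10 − (-27.5) = 17.5 dB; output overshoot = GR / (R − 1) = 17.5 / 7 = 2.5 dB.
Threshold = output − output overshoot = -27.5 − 2.5 = -30 dBFS.

-30 dBFS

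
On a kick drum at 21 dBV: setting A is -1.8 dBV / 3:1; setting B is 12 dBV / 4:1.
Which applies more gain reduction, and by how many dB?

A: GR = 22.8 − 22.8/3 = 15.2 dB.
B: GR = 9 − 9/4 = 6.75 dB.
A applies 8.45 dB more gain reduction.

A, by 8.45 dB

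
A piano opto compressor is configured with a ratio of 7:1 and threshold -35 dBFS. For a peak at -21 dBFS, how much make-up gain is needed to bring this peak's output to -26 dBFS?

The peak compresses to -35 + 14/7 = -33 dBFS.
To reach -26 dBFS requires -26 − (-33) = 7 dB of make-up.

7 dB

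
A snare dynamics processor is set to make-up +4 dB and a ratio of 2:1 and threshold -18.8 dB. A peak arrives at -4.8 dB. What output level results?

Overshoot: -4.8 − (-18.8) = 14 dB.
At 2:1 the overshoot is divided by 2, leaving 7 dB above threshold.
So the level is -18.8 + 7 = -11.8 dB; make-up adds 4 dB, giving -7.8 dB.

-7.8 dB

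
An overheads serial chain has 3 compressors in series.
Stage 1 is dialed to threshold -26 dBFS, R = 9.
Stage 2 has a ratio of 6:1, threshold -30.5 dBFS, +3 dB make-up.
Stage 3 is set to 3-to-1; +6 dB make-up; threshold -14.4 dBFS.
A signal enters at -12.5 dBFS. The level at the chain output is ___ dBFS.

-20.5 dBFS

Stage 1: -12.5 dBFS is 13.5 dB over -26 dBFS; at 9:1 that becomes 1.5 dB over, giving -24.5 dBFS.
Stage 2: -24.5 dBFS is 6 dB over -30.5 dBFS; at 6:1 that becomes 1 dB over, giving -29.5 dBFS; +3 dB make-up → -26.5 dBFS.
Stage 3: below threshold (-26.5 ≤ -14.4); passes unchanged; make-up brings it to -20.5 dBFS.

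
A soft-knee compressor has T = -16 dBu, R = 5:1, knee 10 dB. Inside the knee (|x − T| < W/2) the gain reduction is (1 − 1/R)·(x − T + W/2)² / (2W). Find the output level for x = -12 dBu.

-15.24 dBu

x − T + W/2 = -12 − (-16) + 5 = 9.
GR = (1 − 1/5) × 9² / 20 = 0.8 × 81 / 20 = 3.24 dB.
Output = -12 − 3.24 = -15.24 dBu.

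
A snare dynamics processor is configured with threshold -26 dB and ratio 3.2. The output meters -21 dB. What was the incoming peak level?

-10 dB

That's 5 dB above the -26 dB threshold.
Before 3.2:1 compression the overshoot was 5 × 3.2 = 16 dB, so input = -26 + 16 = -10 dB.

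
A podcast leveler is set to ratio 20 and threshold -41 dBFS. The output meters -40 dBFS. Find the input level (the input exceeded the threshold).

The compressed level sits -40 − (-41) = 1 dB over threshold.
Input overshoot = R × output overshoot = 20 dB → input = -41 + 20 = -21 dBFS.

-21 dBFS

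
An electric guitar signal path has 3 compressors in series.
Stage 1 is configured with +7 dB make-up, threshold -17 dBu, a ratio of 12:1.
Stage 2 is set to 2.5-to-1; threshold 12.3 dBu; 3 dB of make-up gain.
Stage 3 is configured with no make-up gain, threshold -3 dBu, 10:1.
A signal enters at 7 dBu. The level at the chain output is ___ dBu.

-5 dBu

Stage 1: overshoot 24 dB → 24/12 = 2 dB → -15 dBu; +7 dB make-up → -8 dBu.
Stage 2: below threshold (-8 ≤ 12.3); passes unchanged; make-up brings it to -5 dBu.
Stage 3: below threshold (-5 ≤ -3); passes unchanged; output -5 dBu.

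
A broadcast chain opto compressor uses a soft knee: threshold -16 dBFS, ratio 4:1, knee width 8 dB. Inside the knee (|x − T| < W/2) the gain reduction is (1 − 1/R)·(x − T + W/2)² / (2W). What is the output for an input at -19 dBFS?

-19.046875 dBFS

x − T + W/2 = -19 − (-16) + 4 = 1.
GR = (1 − 1/4) × 1² / 16 = 0.75 × 1 / 16 = 0.046875 dB.
Output = -19 − 0.046875 = -19.046875 dBFS.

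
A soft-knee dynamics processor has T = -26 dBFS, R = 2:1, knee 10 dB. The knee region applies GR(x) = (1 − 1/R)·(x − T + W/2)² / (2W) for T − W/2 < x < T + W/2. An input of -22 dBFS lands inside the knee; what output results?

x − T + W/2 = -22 − (-26) + 5 = 9.
GR = (1 − 1/2) × 9² / 20 = 0.5 × 81 / 20 = 2.025 dB.
Output = -22 − 2.025 = -24.025 dBFS.

-24.025 dBFS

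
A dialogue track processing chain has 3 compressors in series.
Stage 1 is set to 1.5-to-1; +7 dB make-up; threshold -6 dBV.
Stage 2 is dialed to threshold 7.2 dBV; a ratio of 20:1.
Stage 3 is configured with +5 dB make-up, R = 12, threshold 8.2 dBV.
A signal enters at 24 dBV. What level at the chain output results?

Stage 1: 30 dB above -6 dBV, reduced 1.5:1 to 20 dB above → 14 dBV; +7 dB make-up → 21 dBV.
Stage 2: 13.8 dB above 7.2 dBV, reduced 20:1 to 0.69 dB above → 7.89 dBV.
Stage 3: 7.89 dBV is at or below the 8.2 dBV threshold — no compression; make-up brings it to 12.89 dBV.

12.89 dBV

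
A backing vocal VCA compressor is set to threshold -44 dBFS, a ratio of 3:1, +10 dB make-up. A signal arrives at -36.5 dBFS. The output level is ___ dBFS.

-31.5 dBFS

The input is 7.5 dB above the -44 dBFS threshold.
At 3:1 the overshoot is divided by 3, leaving 2.5 dB above threshold.
That puts the output at -41.5 dBFS; make-up adds 10 dB, giving -31.5 dBFS.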